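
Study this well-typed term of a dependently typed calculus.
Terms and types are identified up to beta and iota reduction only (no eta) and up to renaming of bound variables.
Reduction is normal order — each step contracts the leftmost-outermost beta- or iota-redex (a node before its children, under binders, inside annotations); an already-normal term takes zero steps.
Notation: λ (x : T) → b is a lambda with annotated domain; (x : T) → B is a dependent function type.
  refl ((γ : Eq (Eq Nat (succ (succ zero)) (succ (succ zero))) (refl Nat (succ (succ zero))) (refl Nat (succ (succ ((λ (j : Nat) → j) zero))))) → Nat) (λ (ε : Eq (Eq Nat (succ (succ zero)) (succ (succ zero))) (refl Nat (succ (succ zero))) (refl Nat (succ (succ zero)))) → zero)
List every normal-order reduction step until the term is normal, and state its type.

normal-order reduction sequence:
  refl ((γ : Eq (Eq Nat (succ (succ zero)) (succ (succ zero))) (refl Nat (succ (succ zero))) (refl Nat (succ (succ ((λ (j : Nat) → j) zero))))) → Nat) (λ (ε : Eq (Eq Nat (succ (succ zero)) (succ (succ zero))) (refl Nat (succ (succ zero))) (refl Nat (succ (succ zero)))) → zero)
  ~> refl ((γ : Eq (Eq Nat (succ (succ zero)) (succ (succ zero))) (refl Nat (succ (succ zero))) (refl Nat (succ (succ zero)))) → Nat) (λ (j : Eq (Eq Nat (succ (succ zero)) (succ (succ zero))) (refl Nat (succ (succ zero))) (refl Nat (succ (succ zero)))) → zero)
type:
  Eq ((γ : Eq (Eq Nat (succ (succ zero)) (succ (succ zero))) (refl Nat (succ (succ zero))) (refl Nat (succ (succ zero)))) → Nat) (λ (j : Eq (Eq Nat (succ (succ zero)) (succ (succ zero))) (refl Nat (succ (succ zero))) (refl Nat (succ (succ zero)))) → zero) (λ (ε : Eq (Eq Nat (succ (succ zero)) (succ (succ zero))) (refl Nat (succ (succ zero))) (refl Nat (succ (succ zero)))) → zero)


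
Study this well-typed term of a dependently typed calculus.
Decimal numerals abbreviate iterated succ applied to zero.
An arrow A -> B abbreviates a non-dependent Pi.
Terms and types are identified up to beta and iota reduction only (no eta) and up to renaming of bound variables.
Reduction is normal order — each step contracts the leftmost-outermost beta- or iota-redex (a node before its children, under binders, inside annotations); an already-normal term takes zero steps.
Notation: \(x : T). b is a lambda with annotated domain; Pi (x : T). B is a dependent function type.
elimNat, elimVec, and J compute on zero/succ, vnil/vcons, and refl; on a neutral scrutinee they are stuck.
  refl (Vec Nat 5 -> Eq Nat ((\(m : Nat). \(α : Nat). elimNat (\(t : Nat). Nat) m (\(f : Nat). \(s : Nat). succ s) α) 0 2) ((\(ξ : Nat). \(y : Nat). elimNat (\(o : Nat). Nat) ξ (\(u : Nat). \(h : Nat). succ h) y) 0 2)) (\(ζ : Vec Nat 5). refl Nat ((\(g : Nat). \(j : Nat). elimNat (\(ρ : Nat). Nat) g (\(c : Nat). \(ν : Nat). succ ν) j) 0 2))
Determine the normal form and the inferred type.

reduced normal form:
  refl (Vec Nat 5 -> Eq Nat 2 2) (\(m : Vec Nat 5). refl Nat 2)
the term's type:
  Eq (Vec Nat 5 -> Eq Nat 2 2) (\(m : Vec Nat 5). refl Nat 2) (\(α : Vec Nat 5). refl Nat 2)


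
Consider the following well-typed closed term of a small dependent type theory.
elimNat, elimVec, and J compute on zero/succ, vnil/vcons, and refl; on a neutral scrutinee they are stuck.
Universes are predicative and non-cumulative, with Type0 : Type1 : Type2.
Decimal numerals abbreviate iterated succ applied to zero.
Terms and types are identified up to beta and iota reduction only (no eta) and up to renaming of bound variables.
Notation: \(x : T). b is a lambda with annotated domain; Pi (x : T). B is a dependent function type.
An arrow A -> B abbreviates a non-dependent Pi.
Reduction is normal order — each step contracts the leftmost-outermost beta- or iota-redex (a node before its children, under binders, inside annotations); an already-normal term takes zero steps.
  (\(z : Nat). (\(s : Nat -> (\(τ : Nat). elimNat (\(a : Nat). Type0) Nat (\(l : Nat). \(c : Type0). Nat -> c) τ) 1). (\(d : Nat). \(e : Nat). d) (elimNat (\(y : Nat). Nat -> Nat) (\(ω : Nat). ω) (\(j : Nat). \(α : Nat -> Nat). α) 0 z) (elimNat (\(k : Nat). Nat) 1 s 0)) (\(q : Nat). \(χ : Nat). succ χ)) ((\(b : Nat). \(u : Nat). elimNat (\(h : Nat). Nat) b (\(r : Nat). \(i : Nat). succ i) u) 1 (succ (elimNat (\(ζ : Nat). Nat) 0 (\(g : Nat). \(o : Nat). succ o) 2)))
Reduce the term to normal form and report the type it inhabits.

normal form:
  4
type:
  Nat
observation: contracting a beta-redex first, the term normalizes in 25 steps.


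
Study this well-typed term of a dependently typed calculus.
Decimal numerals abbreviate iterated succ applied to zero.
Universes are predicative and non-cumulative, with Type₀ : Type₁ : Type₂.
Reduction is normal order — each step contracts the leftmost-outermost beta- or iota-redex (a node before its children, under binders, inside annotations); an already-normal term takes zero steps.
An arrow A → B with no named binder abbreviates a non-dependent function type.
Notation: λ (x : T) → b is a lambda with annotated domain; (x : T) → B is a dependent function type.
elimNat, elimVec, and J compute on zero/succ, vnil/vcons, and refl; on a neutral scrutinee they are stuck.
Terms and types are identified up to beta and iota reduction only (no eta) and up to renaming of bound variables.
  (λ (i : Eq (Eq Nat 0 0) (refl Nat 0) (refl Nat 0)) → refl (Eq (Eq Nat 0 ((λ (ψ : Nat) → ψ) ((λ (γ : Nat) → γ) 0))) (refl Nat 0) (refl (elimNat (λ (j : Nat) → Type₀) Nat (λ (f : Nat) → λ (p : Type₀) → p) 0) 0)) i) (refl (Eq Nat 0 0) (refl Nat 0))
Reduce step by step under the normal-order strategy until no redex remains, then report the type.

normal-order reduction:
  (λ (i : Eq (Eq Nat 0 0) (refl Nat 0) (refl Nat 0)) → refl (Eq (Eq Nat 0 ((λ (ψ : Nat) → ψ) ((λ (γ : Nat) → γ) 0))) (refl Nat 0) (refl (elimNat (λ (j : Nat) → Type₀) Nat (λ (f : Nat) → λ (p : Type₀) → p) 0) 0)) i) (refl (Eq Nat 0 0) (refl Nat 0))
  ~> refl (Eq (Eq Nat 0 ((λ (i : Nat) → i) ((λ (ψ : Nat) → ψ) 0))) (refl Nat 0) (refl (elimNat (λ (γ : Nat) → Type₀) Nat (λ (j : Nat) → λ (f : Type₀) → f) 0) 0)) (refl (Eq Nat 0 0) (refl Nat 0))
  ~> refl (Eq (Eq Nat 0 ((λ (i : Nat) → i) 0)) (refl Nat 0) (refl (elimNat (λ (ψ : Nat) → Type₀) Nat (λ (γ : Nat) → λ (j : Type₀) → j) 0) 0)) (refl (Eq Nat 0 0) (refl Nat 0))
  ~> refl (Eq (Eq Nat 0 0) (refl Nat 0) (refl (elimNat (λ (i : Nat) → Type₀) Nat (λ (ψ : Nat) → λ (γ : Type₀) → γ) 0) 0)) (refl (Eq Nat 0 0) (refl Nat 0))
  ~> refl (Eq (Eq Nat 0 0) (refl Nat 0) (refl Nat 0)) (refl (Eq Nat 0 0) (refl Nat 0))
type:
  Eq (Eq (Eq Nat 0 0) (refl Nat 0) (refl Nat 0)) (refl (Eq Nat 0 0) (refl Nat 0)) (refl (Eq Nat 0 0) (refl Nat 0))


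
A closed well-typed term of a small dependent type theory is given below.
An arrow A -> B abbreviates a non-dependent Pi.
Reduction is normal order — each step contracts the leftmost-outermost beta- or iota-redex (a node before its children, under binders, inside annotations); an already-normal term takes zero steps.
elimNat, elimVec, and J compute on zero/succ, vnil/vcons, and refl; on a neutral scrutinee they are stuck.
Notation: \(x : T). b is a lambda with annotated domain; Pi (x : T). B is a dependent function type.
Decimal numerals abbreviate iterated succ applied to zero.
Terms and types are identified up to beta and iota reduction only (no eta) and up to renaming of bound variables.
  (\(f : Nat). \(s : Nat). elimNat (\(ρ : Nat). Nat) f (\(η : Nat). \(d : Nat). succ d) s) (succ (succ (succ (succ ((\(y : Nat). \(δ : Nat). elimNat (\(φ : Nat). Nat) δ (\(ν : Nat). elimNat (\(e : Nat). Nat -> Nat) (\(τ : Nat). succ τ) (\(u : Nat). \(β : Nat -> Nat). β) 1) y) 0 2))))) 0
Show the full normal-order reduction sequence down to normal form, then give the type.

normal-order reduction:
  (\(f : Nat). \(s : Nat). elimNat (\(ρ : Nat). Nat) f (\(η : Nat). \(d : Nat). succ d) s) (succ (succ (succ (succ ((\(y : Nat). \(δ : Nat). elimNat (\(φ : Nat). Nat) δ (\(ν : Nat). elimNat (\(e : Nat). Nat -> Nat) (\(τ : Nat). succ τ) (\(u : Nat). \(β : Nat -> Nat). β) 1) y) 0 2))))) 0
  ~> (\(f : Nat). elimNat (\(s : Nat). Nat) (succ (succ (succ (succ ((\(ρ : Nat). \(η : Nat). elimNat (\(d : Nat). Nat) η (\(y : Nat). elimNat (\(δ : Nat). Nat -> Nat) (\(φ : Nat). succ φ) (\(ν : Nat). \(e : Nat -> Nat). e) 1) ρ) 0 2))))) (\(τ : Nat). \(u : Nat). succ u) f) 0
  ~> elimNat (\(f : Nat). Nat) (succ (succ (succ (succ ((\(s : Nat). \(ρ : Nat). elimNat (\(η : Nat). Nat) ρ (\(d : Nat). elimNat (\(y : Nat). Nat -> Nat) (\(δ : Nat). succ δ) (\(φ : Nat). \(ν : Nat -> Nat). ν) 1) s) 0 2))))) (\(e : Nat). \(τ : Nat). succ τ) 0
  ~> succ (succ (succ (succ ((\(f : Nat). \(s : Nat). elimNat (\(ρ : Nat). Nat) s (\(η : Nat). elimNat (\(d : Nat). Nat -> Nat) (\(y : Nat). succ y) (\(δ : Nat). \(φ : Nat -> Nat). φ) 1) f) 0 2))))
  ~> succ (succ (succ (succ ((\(f : Nat). elimNat (\(s : Nat). Nat) f (\(ρ : Nat). elimNat (\(η : Nat). Nat -> Nat) (\(d : Nat). succ d) (\(y : Nat). \(δ : Nat -> Nat). δ) 1) 0) 2))))
  ~> succ (succ (succ (succ (elimNat (\(f : Nat). Nat) 2 (\(s : Nat). elimNat (\(ρ : Nat). Nat -> Nat) (\(η : Nat). succ η) (\(d : Nat). \(y : Nat -> Nat). y) 1) 0))))
  ~> 6
the term's type:
  Nat


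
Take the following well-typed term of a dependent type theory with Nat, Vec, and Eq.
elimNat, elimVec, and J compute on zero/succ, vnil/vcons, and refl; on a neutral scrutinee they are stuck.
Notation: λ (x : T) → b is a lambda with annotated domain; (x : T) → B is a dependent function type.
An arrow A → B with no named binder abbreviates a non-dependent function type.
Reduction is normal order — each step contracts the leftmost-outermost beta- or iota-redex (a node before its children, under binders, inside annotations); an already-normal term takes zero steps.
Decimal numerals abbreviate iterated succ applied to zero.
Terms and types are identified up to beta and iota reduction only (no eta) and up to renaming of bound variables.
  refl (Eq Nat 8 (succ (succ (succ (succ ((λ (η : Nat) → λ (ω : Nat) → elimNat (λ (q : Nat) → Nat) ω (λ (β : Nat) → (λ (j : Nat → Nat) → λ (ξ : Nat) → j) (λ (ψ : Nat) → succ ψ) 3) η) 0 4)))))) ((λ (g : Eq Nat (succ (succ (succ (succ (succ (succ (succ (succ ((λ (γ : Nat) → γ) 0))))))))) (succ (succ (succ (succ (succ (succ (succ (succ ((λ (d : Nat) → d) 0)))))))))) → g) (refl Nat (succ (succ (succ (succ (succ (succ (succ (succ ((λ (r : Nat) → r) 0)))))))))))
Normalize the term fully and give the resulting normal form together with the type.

resulting normal form:
  refl (Eq Nat 8 8) (refl Nat 8)
type:
  Eq (Eq Nat 8 8) (refl Nat 8) (refl Nat 8)
observation: reduction starts at a beta-redex, and 5 normal-order steps reach the normal form.


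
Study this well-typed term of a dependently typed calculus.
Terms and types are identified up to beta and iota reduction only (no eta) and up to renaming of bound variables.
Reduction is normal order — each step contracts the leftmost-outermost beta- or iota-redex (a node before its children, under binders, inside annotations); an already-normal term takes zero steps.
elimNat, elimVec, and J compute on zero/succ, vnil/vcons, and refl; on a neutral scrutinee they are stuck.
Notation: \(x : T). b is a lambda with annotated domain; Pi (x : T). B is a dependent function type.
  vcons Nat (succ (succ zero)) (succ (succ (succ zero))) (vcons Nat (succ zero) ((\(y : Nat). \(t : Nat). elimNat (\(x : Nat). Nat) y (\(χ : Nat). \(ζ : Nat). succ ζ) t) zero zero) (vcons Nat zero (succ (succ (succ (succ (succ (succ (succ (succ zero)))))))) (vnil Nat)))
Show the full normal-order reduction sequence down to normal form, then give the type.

reduction (normal order):
  vcons Nat (succ (succ zero)) (succ (succ (succ zero))) (vcons Nat (succ zero) ((\(y : Nat). \(t : Nat). elimNat (\(x : Nat). Nat) y (\(χ : Nat). \(ζ : Nat). succ ζ) t) zero zero) (vcons Nat zero (succ (succ (succ (succ (succ (succ (succ (succ zero)))))))) (vnil Nat)))
  ~> vcons Nat (succ (succ zero)) (succ (succ (succ zero))) (vcons Nat (succ zero) ((\(y : Nat). elimNat (\(t : Nat). Nat) zero (\(x : Nat). \(χ : Nat). succ χ) y) zero) (vcons Nat zero (succ (succ (succ (succ (succ (succ (succ (succ zero)))))))) (vnil Nat)))
  ~> vcons Nat (succ (succ zero)) (succ (succ (succ zero))) (vcons Nat (succ zero) (elimNat (\(y : Nat). Nat) zero (\(t : Nat). \(x : Nat). succ x) zero) (vcons Nat zero (succ (succ (succ (succ (succ (succ (succ (succ zero)))))))) (vnil Nat)))
  ~> vcons Nat (succ (succ zero)) (succ (succ (succ zero))) (vcons Nat (succ zero) zero (vcons Nat zero (succ (succ (succ (succ (succ (succ (succ (succ zero)))))))) (vnil Nat)))
type:
  Vec Nat (succ (succ (succ zero)))


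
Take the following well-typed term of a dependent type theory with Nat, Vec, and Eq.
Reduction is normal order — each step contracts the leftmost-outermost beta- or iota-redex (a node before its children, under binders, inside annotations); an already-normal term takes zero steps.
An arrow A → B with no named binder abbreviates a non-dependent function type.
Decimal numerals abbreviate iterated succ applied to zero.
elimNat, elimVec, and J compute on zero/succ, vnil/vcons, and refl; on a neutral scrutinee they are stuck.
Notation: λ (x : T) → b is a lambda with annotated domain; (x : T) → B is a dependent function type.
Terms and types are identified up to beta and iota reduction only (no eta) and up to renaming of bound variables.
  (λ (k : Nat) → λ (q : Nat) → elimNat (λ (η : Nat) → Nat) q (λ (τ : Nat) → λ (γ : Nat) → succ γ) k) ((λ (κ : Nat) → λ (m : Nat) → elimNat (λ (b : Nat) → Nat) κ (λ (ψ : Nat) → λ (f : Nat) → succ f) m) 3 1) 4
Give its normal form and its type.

resulting normal form:
  8
type:
  Nat
observation: normalization takes exactly 21 steps under the normal-order strategy.


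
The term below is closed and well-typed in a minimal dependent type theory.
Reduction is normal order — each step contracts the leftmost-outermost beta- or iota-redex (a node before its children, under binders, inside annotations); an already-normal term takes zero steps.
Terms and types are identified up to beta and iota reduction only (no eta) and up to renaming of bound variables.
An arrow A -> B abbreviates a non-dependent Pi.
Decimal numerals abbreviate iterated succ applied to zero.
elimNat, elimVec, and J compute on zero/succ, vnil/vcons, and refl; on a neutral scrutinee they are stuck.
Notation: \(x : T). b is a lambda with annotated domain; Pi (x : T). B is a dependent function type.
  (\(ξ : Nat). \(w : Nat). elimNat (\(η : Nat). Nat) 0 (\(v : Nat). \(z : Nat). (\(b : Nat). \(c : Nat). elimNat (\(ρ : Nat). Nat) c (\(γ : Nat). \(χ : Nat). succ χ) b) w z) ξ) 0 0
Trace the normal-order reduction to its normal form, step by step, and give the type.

reduction (normal order):
  (\(ξ : Nat). \(w : Nat). elimNat (\(η : Nat). Nat) 0 (\(v : Nat). \(z : Nat). (\(b : Nat). \(c : Nat). elimNat (\(ρ : Nat). Nat) c (\(γ : Nat). \(χ : Nat). succ χ) b) w z) ξ) 0 0
  ~> (\(ξ : Nat). elimNat (\(w : Nat). Nat) 0 (\(η : Nat). \(v : Nat). (\(z : Nat). \(b : Nat). elimNat (\(c : Nat). Nat) b (\(ρ : Nat). \(γ : Nat). succ γ) z) ξ v) 0) 0
  ~> elimNat (\(ξ : Nat). Nat) 0 (\(w : Nat). \(η : Nat). (\(v : Nat). \(z : Nat). elimNat (\(b : Nat). Nat) z (\(c : Nat). \(ρ : Nat). succ ρ) v) 0 η) 0
  ~> 0
type:
  Nat


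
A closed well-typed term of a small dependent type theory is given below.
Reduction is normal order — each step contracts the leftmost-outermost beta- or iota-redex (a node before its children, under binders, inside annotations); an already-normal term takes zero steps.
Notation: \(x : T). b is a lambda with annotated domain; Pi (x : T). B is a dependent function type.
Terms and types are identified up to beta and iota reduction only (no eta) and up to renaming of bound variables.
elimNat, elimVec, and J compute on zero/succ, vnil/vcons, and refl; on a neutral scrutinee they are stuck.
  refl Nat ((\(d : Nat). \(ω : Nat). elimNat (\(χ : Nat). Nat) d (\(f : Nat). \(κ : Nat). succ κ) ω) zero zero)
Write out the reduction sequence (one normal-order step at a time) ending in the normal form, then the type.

normal-order reduction:
  refl Nat ((\(d : Nat). \(ω : Nat). elimNat (\(χ : Nat). Nat) d (\(f : Nat). \(κ : Nat). succ κ) ω) zero zero)
  ~> refl Nat ((\(d : Nat). elimNat (\(ω : Nat). Nat) zero (\(χ : Nat). \(f : Nat). succ f) d) zero)
  ~> refl Nat (elimNat (\(d : Nat). Nat) zero (\(ω : Nat). \(χ : Nat). succ χ) zero)
  ~> refl Nat zero
inferred type:
  Eq Nat zero zero


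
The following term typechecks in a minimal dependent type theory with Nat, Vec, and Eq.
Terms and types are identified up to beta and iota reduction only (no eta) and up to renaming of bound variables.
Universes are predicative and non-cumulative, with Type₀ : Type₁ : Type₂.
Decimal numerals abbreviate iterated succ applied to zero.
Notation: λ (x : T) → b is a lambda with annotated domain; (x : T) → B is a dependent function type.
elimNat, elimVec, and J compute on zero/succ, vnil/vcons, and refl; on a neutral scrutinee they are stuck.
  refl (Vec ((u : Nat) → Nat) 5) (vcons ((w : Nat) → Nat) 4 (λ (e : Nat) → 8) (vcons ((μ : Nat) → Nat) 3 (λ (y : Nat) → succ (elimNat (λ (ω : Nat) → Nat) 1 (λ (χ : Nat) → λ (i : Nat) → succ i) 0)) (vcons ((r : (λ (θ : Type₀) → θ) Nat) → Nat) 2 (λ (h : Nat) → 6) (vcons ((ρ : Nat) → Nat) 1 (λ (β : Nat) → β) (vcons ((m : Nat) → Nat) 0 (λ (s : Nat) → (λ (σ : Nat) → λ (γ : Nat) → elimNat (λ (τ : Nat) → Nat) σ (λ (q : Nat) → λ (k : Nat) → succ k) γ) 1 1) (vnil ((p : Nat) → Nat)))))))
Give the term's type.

type:
  Eq (Vec ((u : Nat) → Nat) 5) (vcons ((w : Nat) → Nat) 4 (λ (e : Nat) → 8) (vcons ((μ : Nat) → Nat) 3 (λ (y : Nat) → 2) (vcons ((ω : Nat) → Nat) 2 (λ (χ : Nat) → 6) (vcons ((i : Nat) → Nat) 1 (λ (r : Nat) → r) (vcons ((θ : Nat) → Nat) 0 (λ (h : Nat) → 2) (vnil ((ρ : Nat) → Nat))))))) (vcons ((β : Nat) → Nat) 4 (λ (m : Nat) → 8) (vcons ((s : Nat) → Nat) 3 (λ (σ : Nat) → 2) (vcons ((γ : Nat) → Nat) 2 (λ (τ : Nat) → 6) (vcons ((q : Nat) → Nat) 1 (λ (k : Nat) → k) (vcons ((p : Nat) → Nat) 0 (λ (δ : Nat) → 2) (vnil ((c : Nat) → Nat)))))))


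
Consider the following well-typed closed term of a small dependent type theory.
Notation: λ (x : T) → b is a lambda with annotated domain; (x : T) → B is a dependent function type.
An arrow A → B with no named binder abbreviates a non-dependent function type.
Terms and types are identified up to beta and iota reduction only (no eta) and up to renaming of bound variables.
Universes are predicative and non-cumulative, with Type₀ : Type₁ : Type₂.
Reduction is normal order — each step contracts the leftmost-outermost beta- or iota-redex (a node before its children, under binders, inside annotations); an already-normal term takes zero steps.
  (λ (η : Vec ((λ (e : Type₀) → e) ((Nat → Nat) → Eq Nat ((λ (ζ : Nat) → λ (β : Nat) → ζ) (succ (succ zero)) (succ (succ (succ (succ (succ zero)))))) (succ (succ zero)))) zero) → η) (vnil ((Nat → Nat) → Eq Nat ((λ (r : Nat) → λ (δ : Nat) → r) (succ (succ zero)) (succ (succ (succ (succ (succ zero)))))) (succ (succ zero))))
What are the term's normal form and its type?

normal form:
  vnil ((Nat → Nat) → Eq Nat (succ (succ zero)) (succ (succ zero)))
the term's type:
  Vec ((Nat → Nat) → Eq Nat (succ (succ zero)) (succ (succ zero))) zero


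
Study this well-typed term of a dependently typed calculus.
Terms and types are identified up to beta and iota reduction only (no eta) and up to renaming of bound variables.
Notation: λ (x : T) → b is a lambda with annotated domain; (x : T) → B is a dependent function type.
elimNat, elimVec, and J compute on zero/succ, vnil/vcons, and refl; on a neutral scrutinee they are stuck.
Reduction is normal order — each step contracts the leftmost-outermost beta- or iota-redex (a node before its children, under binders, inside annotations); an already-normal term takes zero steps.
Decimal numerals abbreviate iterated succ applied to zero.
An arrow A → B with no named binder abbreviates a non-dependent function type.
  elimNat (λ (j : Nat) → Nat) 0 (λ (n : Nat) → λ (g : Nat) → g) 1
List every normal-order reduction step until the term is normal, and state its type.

reduction (normal order):
  elimNat (λ (j : Nat) → Nat) 0 (λ (n : Nat) → λ (g : Nat) → g) 1
  ~> (λ (j : Nat) → λ (n : Nat) → n) 0 (elimNat (λ (g : Nat) → Nat) 0 (λ (ζ : Nat) → λ (δ : Nat) → δ) 0)
  ~> (λ (j : Nat) → j) (elimNat (λ (n : Nat) → Nat) 0 (λ (g : Nat) → λ (ζ : Nat) → ζ) 0)
  ~> elimNat (λ (j : Nat) → Nat) 0 (λ (n : Nat) → λ (g : Nat) → g) 0
  ~> 0
type:
  Nat


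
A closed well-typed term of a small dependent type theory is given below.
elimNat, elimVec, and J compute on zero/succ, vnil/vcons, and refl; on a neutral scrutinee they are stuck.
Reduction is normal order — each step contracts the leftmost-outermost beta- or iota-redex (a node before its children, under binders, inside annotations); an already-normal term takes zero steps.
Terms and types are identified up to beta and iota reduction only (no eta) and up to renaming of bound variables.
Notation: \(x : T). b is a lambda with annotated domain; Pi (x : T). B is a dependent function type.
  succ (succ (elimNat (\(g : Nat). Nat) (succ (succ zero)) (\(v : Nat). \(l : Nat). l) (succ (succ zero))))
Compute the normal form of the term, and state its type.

normal form:
  succ (succ (succ (succ zero)))
type:
  Nat
observation: the first redex contracted is an elimNat iota-redex; the normal form is reached in 7 normal-order steps.


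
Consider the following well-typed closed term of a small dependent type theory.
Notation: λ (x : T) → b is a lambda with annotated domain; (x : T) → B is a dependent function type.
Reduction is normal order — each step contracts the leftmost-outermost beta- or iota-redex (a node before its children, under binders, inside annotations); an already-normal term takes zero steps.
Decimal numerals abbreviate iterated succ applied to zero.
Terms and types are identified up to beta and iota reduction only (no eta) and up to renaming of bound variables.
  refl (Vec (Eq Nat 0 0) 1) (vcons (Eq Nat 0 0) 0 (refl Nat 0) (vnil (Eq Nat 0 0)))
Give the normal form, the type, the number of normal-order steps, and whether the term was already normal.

resulting normal form:
  refl (Vec (Eq Nat 0 0) 1) (vcons (Eq Nat 0 0) 0 (refl Nat 0) (vnil (Eq Nat 0 0)))
inferred type:
  Eq (Vec (Eq Nat 0 0) 1) (vcons (Eq Nat 0 0) 0 (refl Nat 0) (vnil (Eq Nat 0 0))) (vcons (Eq Nat 0 0) 0 (refl Nat 0) (vnil (Eq Nat 0 0)))
normal-order step count: 0
already normal: yes


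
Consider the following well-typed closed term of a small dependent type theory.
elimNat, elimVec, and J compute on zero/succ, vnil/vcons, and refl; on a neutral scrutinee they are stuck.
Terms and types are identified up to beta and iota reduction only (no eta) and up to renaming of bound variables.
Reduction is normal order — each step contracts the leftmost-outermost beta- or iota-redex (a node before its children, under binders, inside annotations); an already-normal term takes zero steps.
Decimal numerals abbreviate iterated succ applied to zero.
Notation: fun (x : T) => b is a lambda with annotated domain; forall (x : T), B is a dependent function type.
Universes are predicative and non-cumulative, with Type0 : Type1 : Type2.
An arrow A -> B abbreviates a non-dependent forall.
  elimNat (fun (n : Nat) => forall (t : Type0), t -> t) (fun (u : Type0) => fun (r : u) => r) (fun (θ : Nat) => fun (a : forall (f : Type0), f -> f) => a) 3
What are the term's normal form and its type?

resulting normal form:
  fun (n : Type0) => fun (t : n) => t
the term's type:
  forall (n : Type0), n -> n
observation: 10 normal-order steps separate the term from its normal form.


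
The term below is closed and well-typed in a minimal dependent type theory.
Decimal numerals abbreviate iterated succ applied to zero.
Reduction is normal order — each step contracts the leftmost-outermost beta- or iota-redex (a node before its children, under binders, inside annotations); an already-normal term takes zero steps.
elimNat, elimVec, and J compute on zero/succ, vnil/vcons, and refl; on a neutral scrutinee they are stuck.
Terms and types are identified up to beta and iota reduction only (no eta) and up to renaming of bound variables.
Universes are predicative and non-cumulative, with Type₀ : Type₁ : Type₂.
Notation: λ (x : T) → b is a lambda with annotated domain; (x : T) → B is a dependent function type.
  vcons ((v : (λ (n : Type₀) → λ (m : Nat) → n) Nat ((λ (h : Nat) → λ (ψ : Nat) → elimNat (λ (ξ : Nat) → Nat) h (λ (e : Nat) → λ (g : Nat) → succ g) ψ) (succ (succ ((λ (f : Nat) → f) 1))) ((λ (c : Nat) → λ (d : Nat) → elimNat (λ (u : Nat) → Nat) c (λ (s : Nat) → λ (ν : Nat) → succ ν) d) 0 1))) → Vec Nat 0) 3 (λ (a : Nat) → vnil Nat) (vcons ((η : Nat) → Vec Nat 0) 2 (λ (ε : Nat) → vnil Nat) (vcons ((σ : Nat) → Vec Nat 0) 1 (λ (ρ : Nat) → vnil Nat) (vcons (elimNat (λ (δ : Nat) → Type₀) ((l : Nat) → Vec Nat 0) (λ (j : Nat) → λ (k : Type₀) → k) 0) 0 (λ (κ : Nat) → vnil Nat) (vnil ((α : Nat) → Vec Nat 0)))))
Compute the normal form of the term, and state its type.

resulting normal form:
  vcons ((v : Nat) → Vec Nat 0) 3 (λ (n : Nat) → vnil Nat) (vcons ((m : Nat) → Vec Nat 0) 2 (λ (h : Nat) → vnil Nat) (vcons ((ψ : Nat) → Vec Nat 0) 1 (λ (ξ : Nat) → vnil Nat) (vcons ((e : Nat) → Vec Nat 0) 0 (λ (g : Nat) → vnil Nat) (vnil ((f : Nat) → Vec Nat 0)))))
type:
  Vec ((v : Nat) → Vec Nat 0) 4
observation: 3 normal-order steps separate the term from its normal form.


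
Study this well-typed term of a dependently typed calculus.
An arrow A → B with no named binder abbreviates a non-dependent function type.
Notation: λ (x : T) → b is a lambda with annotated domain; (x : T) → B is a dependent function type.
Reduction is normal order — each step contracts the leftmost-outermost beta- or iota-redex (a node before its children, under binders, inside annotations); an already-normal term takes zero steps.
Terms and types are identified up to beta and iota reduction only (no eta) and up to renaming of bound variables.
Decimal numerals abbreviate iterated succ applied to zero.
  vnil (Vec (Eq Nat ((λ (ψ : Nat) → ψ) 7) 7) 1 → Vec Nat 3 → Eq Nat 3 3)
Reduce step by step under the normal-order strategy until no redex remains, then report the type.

normal-order reduction:
  vnil (Vec (Eq Nat ((λ (ψ : Nat) → ψ) 7) 7) 1 → Vec Nat 3 → Eq Nat 3 3)
  ~> vnil (Vec (Eq Nat 7 7) 1 → Vec Nat 3 → Eq Nat 3 3)
type:
  Vec (Vec (Eq Nat 7 7) 1 → Vec Nat 3 → Eq Nat 3 3) 0


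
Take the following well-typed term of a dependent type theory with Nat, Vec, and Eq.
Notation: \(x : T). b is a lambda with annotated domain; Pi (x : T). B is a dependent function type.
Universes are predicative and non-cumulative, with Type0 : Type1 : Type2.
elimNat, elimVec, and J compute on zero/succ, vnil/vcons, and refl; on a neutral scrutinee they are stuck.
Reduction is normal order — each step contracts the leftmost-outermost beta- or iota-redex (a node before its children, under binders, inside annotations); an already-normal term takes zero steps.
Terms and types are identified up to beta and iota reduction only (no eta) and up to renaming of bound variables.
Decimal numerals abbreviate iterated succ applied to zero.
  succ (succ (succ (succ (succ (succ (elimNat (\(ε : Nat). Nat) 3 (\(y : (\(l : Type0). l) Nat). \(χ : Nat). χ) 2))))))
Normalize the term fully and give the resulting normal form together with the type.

normal form:
  9
inferred type:
  Nat


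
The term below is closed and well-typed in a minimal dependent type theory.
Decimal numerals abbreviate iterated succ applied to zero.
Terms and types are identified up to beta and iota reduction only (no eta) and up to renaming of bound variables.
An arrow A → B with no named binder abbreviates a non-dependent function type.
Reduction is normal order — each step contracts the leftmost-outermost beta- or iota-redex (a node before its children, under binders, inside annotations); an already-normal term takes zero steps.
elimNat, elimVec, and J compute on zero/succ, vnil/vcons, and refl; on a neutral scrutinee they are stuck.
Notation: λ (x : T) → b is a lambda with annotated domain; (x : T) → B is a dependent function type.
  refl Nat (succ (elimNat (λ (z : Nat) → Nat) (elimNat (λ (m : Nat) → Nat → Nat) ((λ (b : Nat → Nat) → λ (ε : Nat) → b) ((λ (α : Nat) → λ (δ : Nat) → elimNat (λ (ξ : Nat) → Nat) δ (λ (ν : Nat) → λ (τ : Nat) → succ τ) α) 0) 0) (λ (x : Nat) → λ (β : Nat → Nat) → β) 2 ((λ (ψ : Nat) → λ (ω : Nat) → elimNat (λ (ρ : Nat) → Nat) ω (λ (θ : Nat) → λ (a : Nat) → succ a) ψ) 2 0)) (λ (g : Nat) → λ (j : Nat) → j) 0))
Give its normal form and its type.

reduced normal form:
  refl Nat 3
type:
  Eq Nat 3 3


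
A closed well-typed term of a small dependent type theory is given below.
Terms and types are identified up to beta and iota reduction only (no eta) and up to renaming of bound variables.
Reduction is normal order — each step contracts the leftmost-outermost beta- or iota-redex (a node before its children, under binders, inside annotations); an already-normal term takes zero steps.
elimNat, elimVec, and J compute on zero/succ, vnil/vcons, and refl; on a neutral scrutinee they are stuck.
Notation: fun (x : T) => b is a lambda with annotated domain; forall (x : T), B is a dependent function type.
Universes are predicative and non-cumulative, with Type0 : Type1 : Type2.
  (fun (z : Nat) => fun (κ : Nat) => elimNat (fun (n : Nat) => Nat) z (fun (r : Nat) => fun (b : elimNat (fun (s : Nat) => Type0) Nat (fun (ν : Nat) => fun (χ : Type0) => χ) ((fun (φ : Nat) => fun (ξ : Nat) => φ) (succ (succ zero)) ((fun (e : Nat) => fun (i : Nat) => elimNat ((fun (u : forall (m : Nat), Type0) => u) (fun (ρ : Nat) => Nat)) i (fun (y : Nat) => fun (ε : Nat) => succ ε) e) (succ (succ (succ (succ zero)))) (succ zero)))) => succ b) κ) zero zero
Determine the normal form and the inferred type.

reduced normal form:
  zero
inferred type:
  Nat
observation: 3 normal-order steps separate the term from its normal form.


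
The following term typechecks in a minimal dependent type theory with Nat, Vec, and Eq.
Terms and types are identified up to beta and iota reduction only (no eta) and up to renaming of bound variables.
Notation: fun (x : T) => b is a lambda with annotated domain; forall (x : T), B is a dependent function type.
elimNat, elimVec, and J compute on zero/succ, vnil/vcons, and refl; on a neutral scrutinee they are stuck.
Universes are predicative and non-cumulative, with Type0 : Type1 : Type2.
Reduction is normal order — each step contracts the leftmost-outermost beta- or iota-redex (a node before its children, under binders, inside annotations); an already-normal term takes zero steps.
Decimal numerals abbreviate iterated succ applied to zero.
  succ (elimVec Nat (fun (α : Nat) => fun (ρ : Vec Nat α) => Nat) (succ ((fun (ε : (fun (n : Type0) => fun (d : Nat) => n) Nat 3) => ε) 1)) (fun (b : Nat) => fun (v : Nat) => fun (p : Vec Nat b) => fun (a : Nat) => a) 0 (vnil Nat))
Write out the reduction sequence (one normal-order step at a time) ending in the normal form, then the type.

normal-order reduction:
  succ (elimVec Nat (fun (α : Nat) => fun (ρ : Vec Nat α) => Nat) (succ ((fun (ε : (fun (n : Type0) => fun (d : Nat) => n) Nat 3) => ε) 1)) (fun (b : Nat) => fun (v : Nat) => fun (p : Vec Nat b) => fun (a : Nat) => a) 0 (vnil Nat))
  ~> succ (succ ((fun (α : (fun (ρ : Type0) => fun (ε : Nat) => ρ) Nat 3) => α) 1))
  ~> 3
inferred type:
  Nat


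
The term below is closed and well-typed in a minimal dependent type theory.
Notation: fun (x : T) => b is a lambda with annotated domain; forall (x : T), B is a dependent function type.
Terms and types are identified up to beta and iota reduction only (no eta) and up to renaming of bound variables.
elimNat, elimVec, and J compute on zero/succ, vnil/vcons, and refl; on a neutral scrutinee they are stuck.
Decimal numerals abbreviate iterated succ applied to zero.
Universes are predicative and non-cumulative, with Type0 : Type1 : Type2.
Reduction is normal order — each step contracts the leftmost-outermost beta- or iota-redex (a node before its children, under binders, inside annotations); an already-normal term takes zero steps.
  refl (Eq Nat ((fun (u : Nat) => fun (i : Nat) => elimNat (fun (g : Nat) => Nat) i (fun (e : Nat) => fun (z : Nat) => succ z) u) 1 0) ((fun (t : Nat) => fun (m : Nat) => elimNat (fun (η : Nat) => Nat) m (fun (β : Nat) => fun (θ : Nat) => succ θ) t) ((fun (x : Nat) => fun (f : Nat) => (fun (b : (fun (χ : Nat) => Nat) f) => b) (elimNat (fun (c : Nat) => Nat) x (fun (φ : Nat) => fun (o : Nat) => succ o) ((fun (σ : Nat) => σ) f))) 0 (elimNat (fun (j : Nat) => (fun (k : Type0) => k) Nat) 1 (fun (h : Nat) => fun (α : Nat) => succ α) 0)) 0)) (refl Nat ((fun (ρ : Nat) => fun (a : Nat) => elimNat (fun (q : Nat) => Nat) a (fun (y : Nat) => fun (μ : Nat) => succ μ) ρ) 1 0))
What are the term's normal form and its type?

normal form:
  refl (Eq Nat 1 1) (refl Nat 1)
type:
  Eq (Eq Nat 1 1) (refl Nat 1) (refl Nat 1)


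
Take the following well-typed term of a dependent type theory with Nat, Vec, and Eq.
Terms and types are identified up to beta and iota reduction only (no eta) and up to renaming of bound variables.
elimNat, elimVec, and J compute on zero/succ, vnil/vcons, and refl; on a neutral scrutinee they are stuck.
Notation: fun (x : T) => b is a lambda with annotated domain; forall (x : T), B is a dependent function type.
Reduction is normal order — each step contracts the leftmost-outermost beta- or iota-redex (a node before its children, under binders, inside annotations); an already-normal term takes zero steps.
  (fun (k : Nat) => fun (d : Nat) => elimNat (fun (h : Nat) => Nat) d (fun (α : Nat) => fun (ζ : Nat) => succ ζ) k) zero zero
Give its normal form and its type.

reduced normal form:
  zero
type:
  Nat
observation: contracting a beta-redex first, the term normalizes in 3 steps.


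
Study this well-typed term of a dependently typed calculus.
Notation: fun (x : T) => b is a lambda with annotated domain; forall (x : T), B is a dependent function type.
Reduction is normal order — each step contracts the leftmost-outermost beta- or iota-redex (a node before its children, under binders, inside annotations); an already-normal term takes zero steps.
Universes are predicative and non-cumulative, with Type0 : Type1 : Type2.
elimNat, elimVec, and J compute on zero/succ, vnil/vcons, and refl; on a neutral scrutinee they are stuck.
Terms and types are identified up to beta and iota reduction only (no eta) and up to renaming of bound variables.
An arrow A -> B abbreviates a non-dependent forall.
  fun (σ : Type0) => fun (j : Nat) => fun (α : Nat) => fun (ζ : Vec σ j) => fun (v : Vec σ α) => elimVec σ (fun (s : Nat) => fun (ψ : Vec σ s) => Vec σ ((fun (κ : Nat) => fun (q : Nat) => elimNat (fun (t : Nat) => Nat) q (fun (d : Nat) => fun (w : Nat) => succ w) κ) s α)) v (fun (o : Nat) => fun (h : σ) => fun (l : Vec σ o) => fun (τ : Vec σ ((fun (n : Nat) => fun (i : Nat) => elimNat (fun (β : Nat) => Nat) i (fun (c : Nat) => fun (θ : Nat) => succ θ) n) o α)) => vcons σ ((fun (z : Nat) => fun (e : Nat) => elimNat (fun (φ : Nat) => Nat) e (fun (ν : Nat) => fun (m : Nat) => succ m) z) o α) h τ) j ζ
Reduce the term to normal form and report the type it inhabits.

normal form:
  fun (σ : Type0) => fun (j : Nat) => fun (α : Nat) => fun (ζ : Vec σ j) => fun (v : Vec σ α) => elimVec σ (fun (s : Nat) => fun (ψ : Vec σ s) => Vec σ (elimNat (fun (κ : Nat) => Nat) α (fun (q : Nat) => fun (t : Nat) => succ t) s)) v (fun (d : Nat) => fun (w : σ) => fun (o : Vec σ d) => fun (h : Vec σ (elimNat (fun (l : Nat) => Nat) α (fun (τ : Nat) => fun (n : Nat) => succ n) d)) => vcons σ (elimNat (fun (i : Nat) => Nat) α (fun (β : Nat) => fun (c : Nat) => succ c) d) w h) j ζ
inferred type:
  forall (σ : Type0), forall (j : Nat), forall (α : Nat), Vec σ j -> Vec σ α -> Vec σ (elimNat (fun (ζ : Nat) => Nat) α (fun (v : Nat) => fun (s : Nat) => succ s) j)
observation: contracting a beta-redex first, the term normalizes in 6 steps.


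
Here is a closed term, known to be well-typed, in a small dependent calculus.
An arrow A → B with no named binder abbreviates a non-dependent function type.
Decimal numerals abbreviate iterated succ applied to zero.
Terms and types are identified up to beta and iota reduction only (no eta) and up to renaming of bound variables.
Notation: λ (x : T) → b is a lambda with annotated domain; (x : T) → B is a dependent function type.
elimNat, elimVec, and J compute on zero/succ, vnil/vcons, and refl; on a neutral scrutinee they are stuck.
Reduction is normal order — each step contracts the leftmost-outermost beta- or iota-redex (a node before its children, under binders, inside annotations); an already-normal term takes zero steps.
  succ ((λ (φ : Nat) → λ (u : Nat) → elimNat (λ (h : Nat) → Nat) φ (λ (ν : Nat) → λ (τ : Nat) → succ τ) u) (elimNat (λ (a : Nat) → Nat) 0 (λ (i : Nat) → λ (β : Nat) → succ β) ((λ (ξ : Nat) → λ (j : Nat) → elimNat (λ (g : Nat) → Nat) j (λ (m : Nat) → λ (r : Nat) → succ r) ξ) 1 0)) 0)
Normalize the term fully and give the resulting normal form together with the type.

reduced normal form:
  2
type:
  Nat


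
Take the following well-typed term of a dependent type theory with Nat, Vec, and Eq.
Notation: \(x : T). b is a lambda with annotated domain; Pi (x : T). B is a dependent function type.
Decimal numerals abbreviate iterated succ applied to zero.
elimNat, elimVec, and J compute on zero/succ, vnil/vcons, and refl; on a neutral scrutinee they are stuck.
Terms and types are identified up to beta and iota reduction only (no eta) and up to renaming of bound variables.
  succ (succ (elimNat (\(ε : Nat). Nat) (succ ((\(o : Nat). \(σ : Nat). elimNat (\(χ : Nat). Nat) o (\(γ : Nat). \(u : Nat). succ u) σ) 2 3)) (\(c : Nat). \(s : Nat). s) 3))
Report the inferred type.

type:
  Nat


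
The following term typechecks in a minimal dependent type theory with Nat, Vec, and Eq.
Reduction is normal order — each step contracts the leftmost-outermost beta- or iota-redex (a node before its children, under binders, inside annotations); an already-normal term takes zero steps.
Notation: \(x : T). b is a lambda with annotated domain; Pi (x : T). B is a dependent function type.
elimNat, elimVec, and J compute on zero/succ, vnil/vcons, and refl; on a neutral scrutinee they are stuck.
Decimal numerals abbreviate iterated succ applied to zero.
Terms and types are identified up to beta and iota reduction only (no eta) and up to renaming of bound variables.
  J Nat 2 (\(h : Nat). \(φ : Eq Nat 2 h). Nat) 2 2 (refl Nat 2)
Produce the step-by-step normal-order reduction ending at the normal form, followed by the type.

reduction (normal order):
  J Nat 2 (\(h : Nat). \(φ : Eq Nat 2 h). Nat) 2 2 (refl Nat 2)
  ~> 2
type:
  Nat


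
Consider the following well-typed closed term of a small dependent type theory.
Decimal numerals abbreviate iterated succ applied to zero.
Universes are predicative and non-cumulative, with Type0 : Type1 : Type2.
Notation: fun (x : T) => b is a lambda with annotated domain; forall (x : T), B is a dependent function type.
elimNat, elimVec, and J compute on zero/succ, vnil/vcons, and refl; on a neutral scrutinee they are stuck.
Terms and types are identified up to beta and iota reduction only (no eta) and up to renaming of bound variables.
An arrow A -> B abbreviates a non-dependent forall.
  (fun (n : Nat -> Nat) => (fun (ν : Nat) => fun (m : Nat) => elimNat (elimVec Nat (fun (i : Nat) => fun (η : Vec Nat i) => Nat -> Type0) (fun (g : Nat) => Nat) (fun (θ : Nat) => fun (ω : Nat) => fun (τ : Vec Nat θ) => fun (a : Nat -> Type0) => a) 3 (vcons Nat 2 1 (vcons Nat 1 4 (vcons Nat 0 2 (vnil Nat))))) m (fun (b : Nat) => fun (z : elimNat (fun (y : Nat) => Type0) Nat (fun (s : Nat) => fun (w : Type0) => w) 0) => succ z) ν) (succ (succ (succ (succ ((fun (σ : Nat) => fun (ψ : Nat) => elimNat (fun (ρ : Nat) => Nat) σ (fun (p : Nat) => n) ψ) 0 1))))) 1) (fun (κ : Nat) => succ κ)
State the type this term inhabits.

type:
  Nat
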